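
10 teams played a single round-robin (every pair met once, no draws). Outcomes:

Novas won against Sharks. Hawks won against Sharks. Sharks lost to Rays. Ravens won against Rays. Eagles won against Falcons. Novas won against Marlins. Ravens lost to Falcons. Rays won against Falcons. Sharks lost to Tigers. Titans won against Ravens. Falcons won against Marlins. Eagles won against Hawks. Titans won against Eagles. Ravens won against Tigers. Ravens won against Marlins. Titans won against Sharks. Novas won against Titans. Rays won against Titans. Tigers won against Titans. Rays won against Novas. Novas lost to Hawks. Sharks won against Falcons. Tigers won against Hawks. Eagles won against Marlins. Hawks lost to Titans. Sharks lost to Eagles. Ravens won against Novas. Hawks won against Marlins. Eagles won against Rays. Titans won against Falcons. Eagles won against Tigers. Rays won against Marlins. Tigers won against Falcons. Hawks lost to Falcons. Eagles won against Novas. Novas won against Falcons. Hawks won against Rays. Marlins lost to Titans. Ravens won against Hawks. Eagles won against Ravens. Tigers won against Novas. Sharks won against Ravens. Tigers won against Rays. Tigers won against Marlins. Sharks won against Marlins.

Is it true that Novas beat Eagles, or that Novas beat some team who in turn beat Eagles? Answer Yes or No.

Yes

Novas did not beat Eagles directly.
Novas beat Falcons, Titans, Marlins, Sharks. Of those, Titans beat Eagles.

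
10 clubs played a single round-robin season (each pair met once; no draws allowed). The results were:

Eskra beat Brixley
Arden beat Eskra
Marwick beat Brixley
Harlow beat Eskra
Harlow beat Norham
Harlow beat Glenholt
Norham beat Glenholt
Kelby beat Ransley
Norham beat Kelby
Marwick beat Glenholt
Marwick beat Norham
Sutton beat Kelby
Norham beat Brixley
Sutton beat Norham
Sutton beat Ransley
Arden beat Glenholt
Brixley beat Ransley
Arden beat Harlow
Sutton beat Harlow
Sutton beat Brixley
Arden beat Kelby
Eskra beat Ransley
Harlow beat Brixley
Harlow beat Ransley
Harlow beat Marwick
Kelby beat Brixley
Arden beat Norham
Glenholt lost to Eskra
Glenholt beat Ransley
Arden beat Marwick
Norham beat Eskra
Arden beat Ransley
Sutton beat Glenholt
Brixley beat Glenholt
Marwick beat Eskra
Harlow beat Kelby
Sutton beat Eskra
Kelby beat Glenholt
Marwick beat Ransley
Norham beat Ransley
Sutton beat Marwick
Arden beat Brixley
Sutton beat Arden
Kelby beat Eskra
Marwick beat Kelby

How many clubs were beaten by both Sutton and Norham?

5

Sutton beat: Eskra, Kelby, Arden, Ransley, Norham, Marwick, Harlow, Glenholt, Brixley.
Norham beat: Eskra, Kelby, Ransley, Glenholt, Brixley.
Both beat: Eskra, Kelby, Ransley, Glenholt, Brixley — 5.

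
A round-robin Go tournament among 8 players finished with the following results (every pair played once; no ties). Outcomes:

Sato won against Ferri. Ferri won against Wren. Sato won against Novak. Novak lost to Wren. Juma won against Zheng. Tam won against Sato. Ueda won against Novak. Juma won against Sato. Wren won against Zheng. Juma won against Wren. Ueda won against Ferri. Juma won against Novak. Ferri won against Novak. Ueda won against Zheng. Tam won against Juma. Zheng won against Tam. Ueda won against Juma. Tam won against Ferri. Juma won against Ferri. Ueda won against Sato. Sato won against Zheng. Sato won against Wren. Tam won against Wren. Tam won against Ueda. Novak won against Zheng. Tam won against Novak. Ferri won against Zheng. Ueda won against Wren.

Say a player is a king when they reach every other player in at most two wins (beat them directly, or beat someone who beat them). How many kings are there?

Tam reaches everyone (king).
Juma cannot reach Ueda in two steps.
Novak cannot reach Juma, Ueda, Sato, Wren, Ferri in two steps.
Ueda reaches everyone (king).
Sato cannot reach Juma, Ueda in two steps.
Wren cannot reach Juma, Ueda, Sato, Ferri in two steps.
Ferri cannot reach Juma, Ueda, Sato in two steps.
Zheng reaches everyone (king).
Kings: Tam, Ueda, Zheng — 3.

3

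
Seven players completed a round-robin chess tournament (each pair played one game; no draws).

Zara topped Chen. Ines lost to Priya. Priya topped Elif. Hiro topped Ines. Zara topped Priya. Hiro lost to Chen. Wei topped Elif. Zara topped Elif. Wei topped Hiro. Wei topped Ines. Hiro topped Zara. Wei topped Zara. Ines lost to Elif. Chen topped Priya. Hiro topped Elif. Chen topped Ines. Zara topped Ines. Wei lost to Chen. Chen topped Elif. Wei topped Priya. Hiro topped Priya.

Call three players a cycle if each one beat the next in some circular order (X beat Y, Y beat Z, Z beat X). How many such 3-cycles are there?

2

Win totals: Wei 5, Ines 0, Priya 2, Elif 1, Hiro 4, Chen 5, Zara 4.
A player with w wins dominates both others in C(w,2) triples; summing gives 10 + 0 + 1 + 0 + 6 + 10 + 6 = 33 transitive triples.
Total triples C(7,3) = 35, so cyclic triples = 35 − 33 = 2.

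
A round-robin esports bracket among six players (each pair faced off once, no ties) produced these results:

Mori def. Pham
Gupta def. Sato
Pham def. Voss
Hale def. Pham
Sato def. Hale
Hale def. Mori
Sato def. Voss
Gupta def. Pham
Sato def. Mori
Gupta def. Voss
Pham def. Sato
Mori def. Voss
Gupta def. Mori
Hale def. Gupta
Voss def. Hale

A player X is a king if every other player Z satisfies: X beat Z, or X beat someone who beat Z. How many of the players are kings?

Hale reaches everyone (king).
Gupta reaches everyone (king).
Sato reaches everyone (king).
Voss cannot reach Sato in two steps.
Mori cannot reach Gupta in two steps.
Pham cannot reach Gupta in two steps.
Kings: Hale, Gupta, Sato — 3.

3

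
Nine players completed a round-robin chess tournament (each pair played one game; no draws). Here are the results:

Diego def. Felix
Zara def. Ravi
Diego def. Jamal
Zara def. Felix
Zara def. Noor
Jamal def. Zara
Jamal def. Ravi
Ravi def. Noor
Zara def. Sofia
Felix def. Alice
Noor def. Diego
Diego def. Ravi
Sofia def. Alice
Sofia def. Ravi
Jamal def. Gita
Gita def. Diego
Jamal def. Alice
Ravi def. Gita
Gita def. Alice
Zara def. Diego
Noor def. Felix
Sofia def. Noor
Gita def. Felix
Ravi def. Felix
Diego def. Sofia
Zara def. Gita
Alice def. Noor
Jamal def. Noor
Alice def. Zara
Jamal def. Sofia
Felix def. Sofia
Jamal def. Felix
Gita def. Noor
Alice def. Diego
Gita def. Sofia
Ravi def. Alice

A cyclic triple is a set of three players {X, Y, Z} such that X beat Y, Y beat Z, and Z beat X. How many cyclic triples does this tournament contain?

Win totals: Felix 2, Diego 4, Ravi 4, Noor 2, Jamal 7, Alice 3, Sofia 3, Zara 6, Gita 5.
A player with w wins dominates both others in C(w,2) triples; summing gives 1 + 6 + 6 + 1 + 21 + 3 + 3 + 15 + 10 = 66 transitive triples.
Total triples C(9,3) = 84, so cyclic triples = 84 − 66 = 18.

18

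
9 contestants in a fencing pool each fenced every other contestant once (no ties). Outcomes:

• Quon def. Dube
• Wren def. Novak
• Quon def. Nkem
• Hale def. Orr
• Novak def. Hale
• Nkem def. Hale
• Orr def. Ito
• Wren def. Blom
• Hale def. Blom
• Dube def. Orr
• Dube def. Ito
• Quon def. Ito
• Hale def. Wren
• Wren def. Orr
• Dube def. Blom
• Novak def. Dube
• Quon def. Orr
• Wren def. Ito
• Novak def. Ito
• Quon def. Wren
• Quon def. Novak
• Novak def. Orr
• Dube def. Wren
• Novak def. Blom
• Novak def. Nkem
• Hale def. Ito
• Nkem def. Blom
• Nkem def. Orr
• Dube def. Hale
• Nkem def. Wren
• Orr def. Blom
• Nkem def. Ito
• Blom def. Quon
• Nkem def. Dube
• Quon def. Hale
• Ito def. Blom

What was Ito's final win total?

Ito's results: beat Blom; lost to Quon, Hale, Wren, Dube, Nkem, Orr, Novak.
That is 1 win.

1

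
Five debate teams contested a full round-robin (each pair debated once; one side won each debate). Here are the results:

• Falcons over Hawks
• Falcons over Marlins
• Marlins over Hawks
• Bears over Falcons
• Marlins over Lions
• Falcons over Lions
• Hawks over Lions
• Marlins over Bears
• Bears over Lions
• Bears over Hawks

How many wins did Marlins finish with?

3

Marlins' results: beat Bears, Lions, Hawks; lost to Falcons.
That is 3 wins.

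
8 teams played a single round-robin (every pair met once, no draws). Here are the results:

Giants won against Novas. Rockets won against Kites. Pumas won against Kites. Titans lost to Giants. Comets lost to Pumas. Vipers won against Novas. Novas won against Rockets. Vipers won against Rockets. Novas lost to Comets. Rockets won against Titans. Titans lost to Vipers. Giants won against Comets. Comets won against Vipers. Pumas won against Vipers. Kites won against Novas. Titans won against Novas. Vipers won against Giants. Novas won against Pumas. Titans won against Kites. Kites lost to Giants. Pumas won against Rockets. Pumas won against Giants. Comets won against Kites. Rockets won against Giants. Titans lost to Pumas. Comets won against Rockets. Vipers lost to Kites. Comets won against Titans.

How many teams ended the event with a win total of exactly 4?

2

Win totals: Rockets 3, Vipers 4, Novas 2, Pumas 6, Titans 2, Comets 5, Giants 4, Kites 2.
Exactly 4: Vipers, Giants — 2 teams.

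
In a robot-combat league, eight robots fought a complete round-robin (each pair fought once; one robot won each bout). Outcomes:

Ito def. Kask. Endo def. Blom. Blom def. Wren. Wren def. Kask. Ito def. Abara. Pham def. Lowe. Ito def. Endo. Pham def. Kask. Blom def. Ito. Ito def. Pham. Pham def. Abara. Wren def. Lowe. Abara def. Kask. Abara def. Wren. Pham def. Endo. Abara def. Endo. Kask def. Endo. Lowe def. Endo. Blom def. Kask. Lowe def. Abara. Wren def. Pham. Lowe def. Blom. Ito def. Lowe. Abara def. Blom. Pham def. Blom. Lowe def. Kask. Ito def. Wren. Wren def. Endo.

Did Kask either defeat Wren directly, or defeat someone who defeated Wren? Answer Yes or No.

Kask did not beat Wren directly.
Kask beat Endo, but each of them lost to Wren. No two-step path.

No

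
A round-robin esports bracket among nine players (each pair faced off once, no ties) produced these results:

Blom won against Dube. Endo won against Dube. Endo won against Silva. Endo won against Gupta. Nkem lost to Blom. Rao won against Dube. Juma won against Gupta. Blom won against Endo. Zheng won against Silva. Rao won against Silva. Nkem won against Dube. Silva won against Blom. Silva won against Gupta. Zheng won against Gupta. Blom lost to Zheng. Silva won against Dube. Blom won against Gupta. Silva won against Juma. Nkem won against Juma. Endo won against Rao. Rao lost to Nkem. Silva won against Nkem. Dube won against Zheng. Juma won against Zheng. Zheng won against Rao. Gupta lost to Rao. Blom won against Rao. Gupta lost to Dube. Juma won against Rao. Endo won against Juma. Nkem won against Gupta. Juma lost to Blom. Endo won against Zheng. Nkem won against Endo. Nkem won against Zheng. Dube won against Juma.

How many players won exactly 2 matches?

Win totals: Blom 6, Gupta 0, Endo 6, Rao 3, Silva 5, Zheng 4, Nkem 6, Dube 3, Juma 3.
No player has exactly 2 wins.

0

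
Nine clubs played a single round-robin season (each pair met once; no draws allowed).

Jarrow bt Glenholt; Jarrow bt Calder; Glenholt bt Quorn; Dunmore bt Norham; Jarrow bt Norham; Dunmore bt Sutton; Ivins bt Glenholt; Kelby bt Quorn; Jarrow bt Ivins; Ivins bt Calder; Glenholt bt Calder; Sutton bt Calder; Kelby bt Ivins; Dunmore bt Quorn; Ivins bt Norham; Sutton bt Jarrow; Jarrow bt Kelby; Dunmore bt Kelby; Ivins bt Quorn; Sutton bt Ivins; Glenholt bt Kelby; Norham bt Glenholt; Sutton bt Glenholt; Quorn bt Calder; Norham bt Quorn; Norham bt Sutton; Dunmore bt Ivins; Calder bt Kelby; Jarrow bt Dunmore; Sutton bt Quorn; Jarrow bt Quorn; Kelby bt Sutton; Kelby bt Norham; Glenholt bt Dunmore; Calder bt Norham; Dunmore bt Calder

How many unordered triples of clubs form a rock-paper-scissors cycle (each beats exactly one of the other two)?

Win totals: Sutton 5, Glenholt 4, Ivins 4, Norham 3, Dunmore 6, Quorn 1, Jarrow 7, Kelby 4, Calder 2.
A club with w wins dominates both others in C(w,2) triples; summing gives 10 + 6 + 6 + 3 + 15 + 0 + 21 + 6 + 1 = 68 transitive triples.
Total triples C(9,3) = 84, so cyclic triples = 84 − 68 = 16.

16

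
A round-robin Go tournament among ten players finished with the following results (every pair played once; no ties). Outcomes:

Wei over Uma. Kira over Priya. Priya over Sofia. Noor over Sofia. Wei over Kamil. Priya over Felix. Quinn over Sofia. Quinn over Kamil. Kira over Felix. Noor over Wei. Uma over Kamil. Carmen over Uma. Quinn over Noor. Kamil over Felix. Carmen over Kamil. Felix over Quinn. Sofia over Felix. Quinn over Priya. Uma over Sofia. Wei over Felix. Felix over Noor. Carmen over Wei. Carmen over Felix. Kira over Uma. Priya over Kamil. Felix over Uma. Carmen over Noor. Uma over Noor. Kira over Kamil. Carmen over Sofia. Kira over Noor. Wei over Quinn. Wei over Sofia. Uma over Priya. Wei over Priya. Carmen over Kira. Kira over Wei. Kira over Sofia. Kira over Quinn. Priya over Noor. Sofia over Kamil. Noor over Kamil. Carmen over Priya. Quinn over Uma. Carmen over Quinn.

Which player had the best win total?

Carmen

Win totals: Uma 4, Felix 3, Priya 4, Kamil 1, Kira 8, Noor 3, Sofia 2, Carmen 9, Quinn 5, Wei 6.
Carmen leads with 9 wins (next highest: 8).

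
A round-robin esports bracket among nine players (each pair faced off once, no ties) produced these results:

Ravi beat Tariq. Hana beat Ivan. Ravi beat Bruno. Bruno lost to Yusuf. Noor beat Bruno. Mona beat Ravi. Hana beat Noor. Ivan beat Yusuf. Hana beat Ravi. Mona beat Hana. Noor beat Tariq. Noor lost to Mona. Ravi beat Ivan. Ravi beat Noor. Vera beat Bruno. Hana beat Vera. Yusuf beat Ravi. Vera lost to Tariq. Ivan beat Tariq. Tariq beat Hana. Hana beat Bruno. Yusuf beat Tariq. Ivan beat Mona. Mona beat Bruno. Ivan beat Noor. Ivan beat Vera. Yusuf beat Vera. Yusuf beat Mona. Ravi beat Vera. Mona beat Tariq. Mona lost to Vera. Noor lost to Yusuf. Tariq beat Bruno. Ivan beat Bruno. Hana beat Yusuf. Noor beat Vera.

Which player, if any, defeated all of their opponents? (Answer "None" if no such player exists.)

None

Highest win total is Yusuf with 6 (out of 8 possible).
Yusuf lost to Hana, Ivan, so no player went undefeated.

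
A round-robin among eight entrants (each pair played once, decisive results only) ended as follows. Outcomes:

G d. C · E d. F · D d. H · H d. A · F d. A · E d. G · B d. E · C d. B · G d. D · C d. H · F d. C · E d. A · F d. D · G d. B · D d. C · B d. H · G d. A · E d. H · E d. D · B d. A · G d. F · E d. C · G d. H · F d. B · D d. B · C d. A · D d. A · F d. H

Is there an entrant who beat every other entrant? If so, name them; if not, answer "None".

Highest win total is G with 6 (out of 7 possible).
G lost to E, so no entrant went undefeated.

None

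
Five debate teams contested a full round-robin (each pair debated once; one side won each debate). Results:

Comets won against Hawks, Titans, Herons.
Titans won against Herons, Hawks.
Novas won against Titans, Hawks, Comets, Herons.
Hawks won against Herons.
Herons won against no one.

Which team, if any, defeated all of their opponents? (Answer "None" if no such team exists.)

Novas

Novas has 4 wins out of 4 opponents — a perfect record.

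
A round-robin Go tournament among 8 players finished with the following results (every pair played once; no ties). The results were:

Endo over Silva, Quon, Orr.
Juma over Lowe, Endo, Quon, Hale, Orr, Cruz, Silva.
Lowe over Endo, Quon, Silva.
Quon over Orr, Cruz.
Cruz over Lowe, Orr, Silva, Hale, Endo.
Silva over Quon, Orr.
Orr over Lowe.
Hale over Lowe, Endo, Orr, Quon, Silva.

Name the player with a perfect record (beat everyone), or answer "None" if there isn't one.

Juma

Juma has 7 wins out of 7 opponents — a perfect record.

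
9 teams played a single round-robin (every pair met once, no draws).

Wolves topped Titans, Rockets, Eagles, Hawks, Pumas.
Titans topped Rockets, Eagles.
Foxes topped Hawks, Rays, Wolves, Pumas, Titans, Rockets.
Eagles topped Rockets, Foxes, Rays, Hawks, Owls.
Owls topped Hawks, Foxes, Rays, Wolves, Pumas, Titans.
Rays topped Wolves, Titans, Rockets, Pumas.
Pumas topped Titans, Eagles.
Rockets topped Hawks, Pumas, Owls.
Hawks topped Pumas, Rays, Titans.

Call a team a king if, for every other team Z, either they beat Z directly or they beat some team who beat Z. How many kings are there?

Titans cannot reach Wolves in two steps.
Rays cannot reach Foxes in two steps.
Foxes reaches everyone (king).
Hawks cannot reach Foxes, Owls in two steps.
Pumas cannot reach Wolves in two steps.
Rockets reaches everyone (king).
Eagles reaches everyone (king).
Owls reaches everyone (king).
Wolves reaches everyone (king).
Kings: Foxes, Rockets, Eagles, Owls, Wolves — 5.

5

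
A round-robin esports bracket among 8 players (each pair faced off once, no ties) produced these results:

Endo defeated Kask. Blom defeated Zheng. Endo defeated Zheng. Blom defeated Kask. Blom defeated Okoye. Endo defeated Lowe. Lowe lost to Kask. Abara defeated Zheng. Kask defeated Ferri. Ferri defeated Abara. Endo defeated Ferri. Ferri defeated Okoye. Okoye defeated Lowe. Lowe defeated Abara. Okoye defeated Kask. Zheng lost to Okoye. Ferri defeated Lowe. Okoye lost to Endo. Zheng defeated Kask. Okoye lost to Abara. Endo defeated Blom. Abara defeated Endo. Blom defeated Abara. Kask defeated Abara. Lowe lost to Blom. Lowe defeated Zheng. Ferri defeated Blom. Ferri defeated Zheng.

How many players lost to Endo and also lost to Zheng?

Endo beat: Ferri, Blom, Lowe, Kask, Zheng, Okoye.
Zheng beat: Kask.
Both beat: Kask — 1.

1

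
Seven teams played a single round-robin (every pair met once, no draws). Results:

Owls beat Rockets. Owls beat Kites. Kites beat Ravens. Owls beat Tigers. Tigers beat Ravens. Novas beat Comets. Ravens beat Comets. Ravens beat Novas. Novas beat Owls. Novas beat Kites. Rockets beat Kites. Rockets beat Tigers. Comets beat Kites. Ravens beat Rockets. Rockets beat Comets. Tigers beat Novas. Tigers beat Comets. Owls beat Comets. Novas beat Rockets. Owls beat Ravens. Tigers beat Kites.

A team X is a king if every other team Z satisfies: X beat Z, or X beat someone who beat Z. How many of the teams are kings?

Kites cannot reach Owls, Tigers in two steps.
Novas reaches everyone (king).
Owls reaches everyone (king).
Comets cannot reach Novas, Owls, Tigers, Rockets in two steps.
Tigers reaches everyone (king).
Rockets cannot reach Owls in two steps.
Ravens reaches everyone (king).
Kings: Novas, Owls, Tigers, Ravens — 4.

4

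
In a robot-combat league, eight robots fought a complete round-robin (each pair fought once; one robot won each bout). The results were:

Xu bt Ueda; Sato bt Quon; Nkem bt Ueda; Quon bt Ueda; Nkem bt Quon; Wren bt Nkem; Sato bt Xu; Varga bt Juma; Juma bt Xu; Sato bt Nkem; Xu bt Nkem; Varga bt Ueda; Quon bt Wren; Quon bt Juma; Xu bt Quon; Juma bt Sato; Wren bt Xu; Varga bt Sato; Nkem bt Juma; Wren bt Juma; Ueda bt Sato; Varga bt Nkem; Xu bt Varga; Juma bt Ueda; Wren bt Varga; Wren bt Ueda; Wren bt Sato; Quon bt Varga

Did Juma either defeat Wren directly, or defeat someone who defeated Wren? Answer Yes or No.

No

Juma did not beat Wren directly.
Juma beat Sato, Ueda, Xu, but each of them lost to Wren. No two-step path.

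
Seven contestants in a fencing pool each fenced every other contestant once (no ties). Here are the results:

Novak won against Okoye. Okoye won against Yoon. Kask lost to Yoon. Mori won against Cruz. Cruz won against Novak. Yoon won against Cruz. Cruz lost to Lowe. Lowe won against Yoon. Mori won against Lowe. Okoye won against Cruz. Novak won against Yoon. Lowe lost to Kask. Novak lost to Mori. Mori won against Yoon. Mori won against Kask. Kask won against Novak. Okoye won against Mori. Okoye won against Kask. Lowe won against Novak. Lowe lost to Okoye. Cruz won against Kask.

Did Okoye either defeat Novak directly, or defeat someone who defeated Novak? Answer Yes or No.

Yes

Okoye did not beat Novak directly.
Okoye beat Lowe, Cruz, Mori, Kask, Yoon. Of those, Lowe beat Novak.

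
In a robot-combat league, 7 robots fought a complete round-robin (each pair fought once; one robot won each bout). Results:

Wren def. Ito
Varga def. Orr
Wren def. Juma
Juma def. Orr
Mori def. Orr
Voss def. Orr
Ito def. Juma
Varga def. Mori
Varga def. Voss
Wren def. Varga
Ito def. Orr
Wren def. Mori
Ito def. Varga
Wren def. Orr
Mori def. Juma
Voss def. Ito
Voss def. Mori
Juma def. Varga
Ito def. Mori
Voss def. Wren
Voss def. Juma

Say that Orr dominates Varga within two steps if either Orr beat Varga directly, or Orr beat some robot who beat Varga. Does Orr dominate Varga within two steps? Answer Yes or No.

Orr did not beat Varga directly.
Orr beat no one, so there is no intermediate robot.

No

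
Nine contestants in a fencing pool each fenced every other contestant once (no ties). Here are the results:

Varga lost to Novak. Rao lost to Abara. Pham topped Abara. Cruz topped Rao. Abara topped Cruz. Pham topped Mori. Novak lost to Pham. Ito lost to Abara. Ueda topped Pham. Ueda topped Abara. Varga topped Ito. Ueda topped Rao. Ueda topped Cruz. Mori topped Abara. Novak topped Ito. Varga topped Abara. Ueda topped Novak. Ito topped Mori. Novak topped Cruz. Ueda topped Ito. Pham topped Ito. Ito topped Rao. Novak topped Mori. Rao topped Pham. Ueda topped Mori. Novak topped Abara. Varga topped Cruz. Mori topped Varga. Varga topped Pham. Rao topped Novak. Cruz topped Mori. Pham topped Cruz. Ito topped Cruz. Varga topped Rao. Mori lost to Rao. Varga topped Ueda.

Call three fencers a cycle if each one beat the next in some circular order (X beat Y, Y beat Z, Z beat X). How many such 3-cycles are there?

17

Win totals: Pham 5, Mori 2, Ueda 7, Novak 5, Ito 3, Cruz 2, Varga 6, Abara 3, Rao 3.
A fencer with w wins dominates both others in C(w,2) triples; summing gives 10 + 1 + 21 + 10 + 3 + 1 + 15 + 3 + 3 = 67 transitive triples.
Total triples C(9,3) = 84, so cyclic triples = 84 − 67 = 17.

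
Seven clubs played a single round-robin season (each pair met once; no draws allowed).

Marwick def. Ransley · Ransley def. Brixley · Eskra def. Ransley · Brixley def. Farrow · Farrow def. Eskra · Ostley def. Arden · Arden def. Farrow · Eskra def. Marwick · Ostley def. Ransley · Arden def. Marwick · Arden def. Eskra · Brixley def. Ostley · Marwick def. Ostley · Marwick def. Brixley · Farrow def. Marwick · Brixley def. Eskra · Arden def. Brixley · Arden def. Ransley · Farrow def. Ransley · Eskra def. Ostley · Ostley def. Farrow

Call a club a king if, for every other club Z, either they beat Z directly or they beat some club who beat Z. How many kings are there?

5

Farrow cannot reach Arden in two steps.
Ransley cannot reach Marwick, Arden in two steps.
Eskra reaches everyone (king).
Brixley reaches everyone (king).
Ostley reaches everyone (king).
Marwick reaches everyone (king).
Arden reaches everyone (king).
Kings: Eskra, Brixley, Ostley, Marwick, Arden — 5.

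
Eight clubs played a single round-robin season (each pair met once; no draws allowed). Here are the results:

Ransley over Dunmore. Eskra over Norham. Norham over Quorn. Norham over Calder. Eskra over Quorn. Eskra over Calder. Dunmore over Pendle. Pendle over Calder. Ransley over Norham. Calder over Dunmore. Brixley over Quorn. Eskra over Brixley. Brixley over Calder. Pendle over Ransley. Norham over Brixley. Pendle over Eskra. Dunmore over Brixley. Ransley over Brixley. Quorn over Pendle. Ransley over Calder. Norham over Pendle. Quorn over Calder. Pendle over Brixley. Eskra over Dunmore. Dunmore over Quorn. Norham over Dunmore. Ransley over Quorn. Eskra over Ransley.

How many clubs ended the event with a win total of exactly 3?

Win totals: Calder 1, Dunmore 3, Norham 5, Quorn 2, Brixley 2, Pendle 4, Ransley 5, Eskra 6.
Exactly 3: Dunmore — 1 club.

1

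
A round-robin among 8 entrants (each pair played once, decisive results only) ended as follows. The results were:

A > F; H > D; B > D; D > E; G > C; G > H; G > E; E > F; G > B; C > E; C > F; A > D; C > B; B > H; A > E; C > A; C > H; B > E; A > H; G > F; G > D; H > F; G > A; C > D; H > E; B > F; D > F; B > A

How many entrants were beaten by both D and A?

D beat: E, F.
A beat: D, E, F, H.
Both beat: E, F — 2.

2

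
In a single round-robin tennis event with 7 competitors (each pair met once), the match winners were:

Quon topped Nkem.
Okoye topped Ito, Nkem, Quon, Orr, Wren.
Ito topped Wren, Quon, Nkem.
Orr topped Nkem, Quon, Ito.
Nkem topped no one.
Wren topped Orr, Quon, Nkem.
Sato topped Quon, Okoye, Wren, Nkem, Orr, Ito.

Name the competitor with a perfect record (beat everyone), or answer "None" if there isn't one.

Sato

Sato has 6 wins out of 6 opponents — a perfect record.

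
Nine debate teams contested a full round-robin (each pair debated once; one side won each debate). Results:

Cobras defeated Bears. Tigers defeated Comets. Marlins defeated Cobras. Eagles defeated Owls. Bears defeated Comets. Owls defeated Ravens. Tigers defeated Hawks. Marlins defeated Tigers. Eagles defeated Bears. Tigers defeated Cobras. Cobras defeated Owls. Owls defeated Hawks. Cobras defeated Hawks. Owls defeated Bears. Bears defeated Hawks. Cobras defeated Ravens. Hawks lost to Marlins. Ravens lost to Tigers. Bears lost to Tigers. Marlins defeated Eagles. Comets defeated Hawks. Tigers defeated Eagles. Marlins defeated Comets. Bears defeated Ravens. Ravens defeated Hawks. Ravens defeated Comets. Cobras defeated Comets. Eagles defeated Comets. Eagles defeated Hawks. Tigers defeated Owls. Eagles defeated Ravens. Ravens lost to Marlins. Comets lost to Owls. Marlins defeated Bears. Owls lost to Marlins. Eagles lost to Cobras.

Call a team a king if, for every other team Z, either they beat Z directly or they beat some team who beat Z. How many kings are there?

Owls cannot reach Cobras, Tigers, Eagles, Marlins in two steps.
Bears cannot reach Owls, Cobras, Tigers, Eagles, Marlins in two steps.
Cobras cannot reach Tigers, Marlins in two steps.
Tigers cannot reach Marlins in two steps.
Comets cannot reach Owls, Bears, Cobras, Tigers, Eagles, Ravens, Marlins in two steps.
Eagles cannot reach Cobras, Tigers, Marlins in two steps.
Ravens cannot reach Owls, Bears, Cobras, Tigers, Eagles, Marlins in two steps.
Marlins reaches everyone (king).
Hawks cannot reach Owls, Bears, Cobras, Tigers, Comets, Eagles, Ravens, Marlins in two steps.
Kings: Marlins — 1.

1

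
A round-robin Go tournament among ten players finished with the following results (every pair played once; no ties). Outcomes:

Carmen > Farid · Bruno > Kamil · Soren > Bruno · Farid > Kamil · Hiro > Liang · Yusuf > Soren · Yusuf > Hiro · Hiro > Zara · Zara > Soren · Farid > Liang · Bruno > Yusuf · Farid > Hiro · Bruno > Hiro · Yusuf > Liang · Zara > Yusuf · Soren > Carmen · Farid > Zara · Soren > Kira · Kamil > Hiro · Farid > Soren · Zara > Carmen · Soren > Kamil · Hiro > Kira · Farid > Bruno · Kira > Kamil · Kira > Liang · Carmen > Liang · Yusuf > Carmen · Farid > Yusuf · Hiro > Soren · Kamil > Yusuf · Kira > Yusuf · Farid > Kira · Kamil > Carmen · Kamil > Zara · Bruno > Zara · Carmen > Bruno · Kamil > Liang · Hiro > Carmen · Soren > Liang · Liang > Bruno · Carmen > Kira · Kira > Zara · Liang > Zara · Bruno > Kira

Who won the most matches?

Farid

Win totals: Kamil 5, Yusuf 4, Soren 5, Bruno 5, Hiro 5, Carmen 4, Liang 2, Zara 3, Kira 4, Farid 8.
Farid leads with 8 wins (next highest: 5).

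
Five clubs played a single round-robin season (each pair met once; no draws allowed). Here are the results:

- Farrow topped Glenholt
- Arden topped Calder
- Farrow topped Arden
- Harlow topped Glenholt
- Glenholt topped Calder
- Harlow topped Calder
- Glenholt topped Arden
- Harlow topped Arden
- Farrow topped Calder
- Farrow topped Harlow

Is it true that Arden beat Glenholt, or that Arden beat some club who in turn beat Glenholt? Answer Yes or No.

Arden did not beat Glenholt directly.
Arden beat Calder, but each of them lost to Glenholt. No two-step path.

No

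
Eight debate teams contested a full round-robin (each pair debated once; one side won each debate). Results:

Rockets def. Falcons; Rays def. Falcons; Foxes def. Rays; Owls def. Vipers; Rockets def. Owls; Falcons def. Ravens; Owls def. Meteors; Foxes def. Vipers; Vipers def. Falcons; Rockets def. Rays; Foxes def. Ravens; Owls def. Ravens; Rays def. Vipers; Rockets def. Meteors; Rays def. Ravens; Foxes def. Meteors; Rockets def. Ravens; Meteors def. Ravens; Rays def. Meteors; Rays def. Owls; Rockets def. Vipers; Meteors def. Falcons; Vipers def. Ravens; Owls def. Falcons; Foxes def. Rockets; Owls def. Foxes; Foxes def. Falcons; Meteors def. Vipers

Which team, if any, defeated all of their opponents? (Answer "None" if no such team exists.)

None

Highest win total is Rockets with 6 (out of 7 possible).
Rockets lost to Foxes, so no team went undefeated.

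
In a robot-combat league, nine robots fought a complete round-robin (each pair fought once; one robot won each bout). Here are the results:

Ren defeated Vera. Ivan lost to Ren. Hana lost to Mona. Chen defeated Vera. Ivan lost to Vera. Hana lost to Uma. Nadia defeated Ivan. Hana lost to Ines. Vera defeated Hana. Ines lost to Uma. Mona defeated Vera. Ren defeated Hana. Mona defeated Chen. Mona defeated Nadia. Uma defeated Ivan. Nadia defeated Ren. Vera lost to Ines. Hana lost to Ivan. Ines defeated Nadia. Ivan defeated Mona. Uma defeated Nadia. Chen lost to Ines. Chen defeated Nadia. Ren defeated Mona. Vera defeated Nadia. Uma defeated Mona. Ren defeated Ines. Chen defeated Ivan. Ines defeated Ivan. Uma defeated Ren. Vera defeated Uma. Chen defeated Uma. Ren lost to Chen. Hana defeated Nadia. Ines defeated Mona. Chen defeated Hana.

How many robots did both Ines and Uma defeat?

Ines beat: Chen, Nadia, Hana, Mona, Vera, Ivan.
Uma beat: Ren, Ines, Nadia, Hana, Mona, Ivan.
Both beat: Nadia, Hana, Mona, Ivan — 4.

4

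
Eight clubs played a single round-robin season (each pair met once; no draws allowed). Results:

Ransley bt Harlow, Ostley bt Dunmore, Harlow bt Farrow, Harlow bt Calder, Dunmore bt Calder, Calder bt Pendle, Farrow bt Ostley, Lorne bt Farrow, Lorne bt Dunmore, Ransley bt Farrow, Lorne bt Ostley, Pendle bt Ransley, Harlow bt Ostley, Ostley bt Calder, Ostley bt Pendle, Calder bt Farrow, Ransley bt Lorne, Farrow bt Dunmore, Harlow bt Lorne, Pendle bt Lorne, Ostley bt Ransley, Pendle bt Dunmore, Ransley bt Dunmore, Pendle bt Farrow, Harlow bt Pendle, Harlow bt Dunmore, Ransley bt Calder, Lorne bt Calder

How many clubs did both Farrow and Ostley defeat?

1

Farrow beat: Ostley, Dunmore.
Ostley beat: Ransley, Pendle, Calder, Dunmore.
Both beat: Dunmore — 1.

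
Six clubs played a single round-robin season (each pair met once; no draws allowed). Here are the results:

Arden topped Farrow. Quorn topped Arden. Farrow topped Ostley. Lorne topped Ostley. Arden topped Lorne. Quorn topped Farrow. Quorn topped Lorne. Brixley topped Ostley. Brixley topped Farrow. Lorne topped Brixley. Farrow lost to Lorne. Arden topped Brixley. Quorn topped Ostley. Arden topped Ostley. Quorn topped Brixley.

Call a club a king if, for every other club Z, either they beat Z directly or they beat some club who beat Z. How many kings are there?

1

Brixley cannot reach Arden, Quorn, Lorne in two steps.
Arden cannot reach Quorn in two steps.
Farrow cannot reach Brixley, Arden, Quorn, Lorne in two steps.
Quorn reaches everyone (king).
Ostley cannot reach Brixley, Arden, Farrow, Quorn, Lorne in two steps.
Lorne cannot reach Arden, Quorn in two steps.
Kings: Quorn — 1.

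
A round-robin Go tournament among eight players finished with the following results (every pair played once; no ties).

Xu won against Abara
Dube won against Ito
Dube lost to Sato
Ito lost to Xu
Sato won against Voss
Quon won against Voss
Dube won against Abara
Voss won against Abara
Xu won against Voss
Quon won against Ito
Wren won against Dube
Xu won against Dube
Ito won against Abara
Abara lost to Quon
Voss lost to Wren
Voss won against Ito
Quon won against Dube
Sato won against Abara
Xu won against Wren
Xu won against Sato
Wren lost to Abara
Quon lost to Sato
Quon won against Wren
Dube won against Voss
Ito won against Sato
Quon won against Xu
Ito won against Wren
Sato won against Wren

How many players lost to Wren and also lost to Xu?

Wren beat: Voss, Dube.
Xu beat: Abara, Voss, Ito, Sato, Dube, Wren.
Both beat: Voss, Dube — 2.

2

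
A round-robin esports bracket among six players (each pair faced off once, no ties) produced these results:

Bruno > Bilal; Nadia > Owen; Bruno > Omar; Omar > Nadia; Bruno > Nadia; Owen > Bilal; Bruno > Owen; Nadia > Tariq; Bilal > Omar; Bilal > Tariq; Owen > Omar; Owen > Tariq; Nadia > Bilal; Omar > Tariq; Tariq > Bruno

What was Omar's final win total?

Omar's results: beat Nadia, Tariq; lost to Owen, Bilal, Bruno.
That is 2 wins.

2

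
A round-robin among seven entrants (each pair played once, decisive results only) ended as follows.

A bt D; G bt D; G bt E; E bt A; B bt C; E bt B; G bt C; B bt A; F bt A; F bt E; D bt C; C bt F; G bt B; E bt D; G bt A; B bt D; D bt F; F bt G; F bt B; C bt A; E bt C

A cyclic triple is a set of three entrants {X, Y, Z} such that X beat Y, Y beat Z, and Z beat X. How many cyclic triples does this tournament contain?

Win totals: A 1, B 3, C 2, D 2, E 4, F 4, G 5.
An entrant with w wins dominates both others in C(w,2) triples; summing gives 0 + 3 + 1 + 1 + 6 + 6 + 10 = 27 transitive triples.
Total triples C(7,3) = 35, so cyclic triples = 35 − 27 = 8.

8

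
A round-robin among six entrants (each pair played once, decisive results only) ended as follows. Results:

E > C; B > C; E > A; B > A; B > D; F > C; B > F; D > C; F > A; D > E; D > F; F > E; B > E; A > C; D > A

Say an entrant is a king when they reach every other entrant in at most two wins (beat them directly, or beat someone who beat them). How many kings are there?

1

A cannot reach B, D, E, F in two steps.
B reaches everyone (king).
C cannot reach A, B, D, E, F in two steps.
D cannot reach B in two steps.
E cannot reach B, D, F in two steps.
F cannot reach B, D in two steps.
Kings: B — 1.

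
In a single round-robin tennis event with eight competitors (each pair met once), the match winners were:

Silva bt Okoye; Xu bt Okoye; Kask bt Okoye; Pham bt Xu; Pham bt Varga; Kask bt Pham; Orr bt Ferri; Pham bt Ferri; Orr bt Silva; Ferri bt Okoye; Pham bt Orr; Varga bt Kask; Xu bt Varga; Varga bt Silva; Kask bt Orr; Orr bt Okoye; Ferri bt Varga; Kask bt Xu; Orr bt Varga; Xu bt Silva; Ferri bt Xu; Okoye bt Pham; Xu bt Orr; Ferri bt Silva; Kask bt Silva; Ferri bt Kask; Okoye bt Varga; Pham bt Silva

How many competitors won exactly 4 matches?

Win totals: Orr 4, Kask 5, Silva 1, Okoye 2, Pham 5, Varga 2, Ferri 5, Xu 4.
Exactly 4: Orr, Xu — 2 competitors.

2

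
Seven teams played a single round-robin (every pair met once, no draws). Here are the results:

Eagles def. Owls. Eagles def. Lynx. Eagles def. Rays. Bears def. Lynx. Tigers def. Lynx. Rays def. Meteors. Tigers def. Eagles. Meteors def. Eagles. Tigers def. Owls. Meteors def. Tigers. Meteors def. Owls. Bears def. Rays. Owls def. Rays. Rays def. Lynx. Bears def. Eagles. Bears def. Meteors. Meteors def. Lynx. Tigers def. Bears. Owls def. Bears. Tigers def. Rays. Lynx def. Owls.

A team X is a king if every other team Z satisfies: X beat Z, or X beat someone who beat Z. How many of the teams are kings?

Rays cannot reach Bears in two steps.
Meteors reaches everyone (king).
Owls cannot reach Tigers in two steps.
Eagles cannot reach Tigers in two steps.
Tigers reaches everyone (king).
Lynx cannot reach Meteors, Eagles, Tigers in two steps.
Bears reaches everyone (king).
Kings: Meteors, Tigers, Bears — 3.

3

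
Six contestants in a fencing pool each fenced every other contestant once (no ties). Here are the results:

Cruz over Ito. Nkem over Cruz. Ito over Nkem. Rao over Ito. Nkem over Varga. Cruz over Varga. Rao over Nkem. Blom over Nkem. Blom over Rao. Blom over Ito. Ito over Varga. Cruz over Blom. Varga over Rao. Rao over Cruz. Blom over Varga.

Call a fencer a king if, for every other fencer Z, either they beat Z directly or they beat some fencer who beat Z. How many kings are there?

4

Blom reaches everyone (king).
Ito cannot reach Blom in two steps.
Nkem reaches everyone (king).
Cruz reaches everyone (king).
Varga cannot reach Blom in two steps.
Rao reaches everyone (king).
Kings: Blom, Nkem, Cruz, Rao — 4.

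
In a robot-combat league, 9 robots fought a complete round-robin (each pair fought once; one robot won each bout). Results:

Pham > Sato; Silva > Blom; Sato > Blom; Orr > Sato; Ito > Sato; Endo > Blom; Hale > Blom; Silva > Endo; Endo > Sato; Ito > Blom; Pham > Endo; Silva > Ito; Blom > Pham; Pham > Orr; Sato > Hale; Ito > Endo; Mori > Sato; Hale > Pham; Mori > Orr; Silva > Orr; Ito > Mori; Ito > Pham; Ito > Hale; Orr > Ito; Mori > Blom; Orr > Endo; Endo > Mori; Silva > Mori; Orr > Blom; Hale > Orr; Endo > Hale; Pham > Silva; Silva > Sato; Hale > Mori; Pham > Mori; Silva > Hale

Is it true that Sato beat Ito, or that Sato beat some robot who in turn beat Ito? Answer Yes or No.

No

Sato did not beat Ito directly.
Sato beat Blom, Hale, but each of them lost to Ito. No two-step path.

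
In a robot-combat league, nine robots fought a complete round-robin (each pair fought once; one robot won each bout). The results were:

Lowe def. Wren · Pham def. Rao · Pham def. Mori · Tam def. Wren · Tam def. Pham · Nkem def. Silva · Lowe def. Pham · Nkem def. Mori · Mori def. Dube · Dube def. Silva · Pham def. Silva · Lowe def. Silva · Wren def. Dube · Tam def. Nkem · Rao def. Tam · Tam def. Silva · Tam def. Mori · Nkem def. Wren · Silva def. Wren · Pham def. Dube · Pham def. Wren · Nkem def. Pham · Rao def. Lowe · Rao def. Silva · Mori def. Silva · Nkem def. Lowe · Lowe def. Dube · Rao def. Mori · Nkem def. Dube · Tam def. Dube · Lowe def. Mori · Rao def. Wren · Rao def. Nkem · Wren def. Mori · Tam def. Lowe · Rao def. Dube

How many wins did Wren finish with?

Wren's results: beat Mori, Dube; lost to Tam, Lowe, Silva, Rao, Nkem, Pham.
That is 2 wins.

2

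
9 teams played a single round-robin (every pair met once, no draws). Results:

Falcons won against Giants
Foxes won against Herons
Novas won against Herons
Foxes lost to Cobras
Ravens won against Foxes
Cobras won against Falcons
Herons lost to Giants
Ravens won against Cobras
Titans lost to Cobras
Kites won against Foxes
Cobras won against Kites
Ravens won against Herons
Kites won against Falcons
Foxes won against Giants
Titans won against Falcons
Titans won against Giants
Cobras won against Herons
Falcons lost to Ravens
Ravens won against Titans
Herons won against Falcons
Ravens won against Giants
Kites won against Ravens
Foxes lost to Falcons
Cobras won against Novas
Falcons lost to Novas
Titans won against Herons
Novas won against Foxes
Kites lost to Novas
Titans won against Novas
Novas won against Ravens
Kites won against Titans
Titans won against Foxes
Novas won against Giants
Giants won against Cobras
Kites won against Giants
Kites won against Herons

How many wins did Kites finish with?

Kites' results: beat Giants, Foxes, Herons, Falcons, Ravens, Titans; lost to Cobras, Novas.
That is 6 wins.

6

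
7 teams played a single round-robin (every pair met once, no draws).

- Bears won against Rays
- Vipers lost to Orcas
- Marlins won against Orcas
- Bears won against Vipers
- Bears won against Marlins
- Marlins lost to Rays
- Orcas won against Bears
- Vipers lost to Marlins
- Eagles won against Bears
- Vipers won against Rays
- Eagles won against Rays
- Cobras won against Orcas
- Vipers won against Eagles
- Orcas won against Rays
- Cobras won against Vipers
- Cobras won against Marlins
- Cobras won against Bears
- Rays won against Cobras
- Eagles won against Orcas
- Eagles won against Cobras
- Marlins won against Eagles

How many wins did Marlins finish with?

Marlins' results: beat Vipers, Orcas, Eagles; lost to Bears, Cobras, Rays.
That is 3 wins.

3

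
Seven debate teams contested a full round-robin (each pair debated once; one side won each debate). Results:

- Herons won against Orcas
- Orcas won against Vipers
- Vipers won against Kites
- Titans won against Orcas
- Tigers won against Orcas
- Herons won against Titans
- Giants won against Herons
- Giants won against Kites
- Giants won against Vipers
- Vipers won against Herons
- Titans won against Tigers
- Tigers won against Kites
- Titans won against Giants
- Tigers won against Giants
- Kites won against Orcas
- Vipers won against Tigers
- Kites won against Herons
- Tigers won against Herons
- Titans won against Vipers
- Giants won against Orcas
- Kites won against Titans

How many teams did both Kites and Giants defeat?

2

Kites beat: Titans, Herons, Orcas.
Giants beat: Kites, Vipers, Herons, Orcas.
Both beat: Herons, Orcas — 2.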